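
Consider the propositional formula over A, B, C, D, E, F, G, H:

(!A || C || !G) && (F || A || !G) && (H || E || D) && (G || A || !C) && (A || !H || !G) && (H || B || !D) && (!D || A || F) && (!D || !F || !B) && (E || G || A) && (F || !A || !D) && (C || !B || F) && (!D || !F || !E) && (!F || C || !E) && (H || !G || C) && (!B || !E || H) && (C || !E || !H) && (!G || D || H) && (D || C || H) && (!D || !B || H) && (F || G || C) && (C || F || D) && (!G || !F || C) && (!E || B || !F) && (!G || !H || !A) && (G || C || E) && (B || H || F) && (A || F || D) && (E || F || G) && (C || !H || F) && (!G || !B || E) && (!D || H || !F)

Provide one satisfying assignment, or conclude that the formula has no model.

Try A = true.
Try C = true.
Try F = true.
Try D = false.
Try H = true.
The clause (!G) is unit, so G = false.
Try E = false.
All clauses hold; B can take either value.

A=true,  B=false,  C=true,  D=false,  E=false,  F=true,  G=false,  H=true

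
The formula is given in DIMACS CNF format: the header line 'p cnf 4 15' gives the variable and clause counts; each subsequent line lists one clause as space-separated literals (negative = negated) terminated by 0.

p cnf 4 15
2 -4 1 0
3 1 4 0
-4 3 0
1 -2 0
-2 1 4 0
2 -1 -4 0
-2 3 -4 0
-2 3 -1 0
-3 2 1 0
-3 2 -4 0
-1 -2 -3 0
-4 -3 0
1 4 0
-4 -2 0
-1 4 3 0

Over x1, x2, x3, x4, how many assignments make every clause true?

1

There are 2^4 = 16 truth assignments over (x1, x2, x3, x4).
Check each against the 15 clauses (columns in the order x1, x2, x3, x4):
  F F F F  ✗ fails (x3 ∨ x1 ∨ x4)
  F F F T  ✗ fails (x2 ∨ ¬x4 ∨ x1)
  F F T F  ✗ fails (¬x3 ∨ x2 ∨ x1)
  F F T T  ✗ fails (x2 ∨ ¬x4 ∨ x1)
  F T F F  ✗ fails (x3 ∨ x1 ∨ x4)
  F T F T  ✗ fails (¬x4 ∨ x3)
  F T T F  ✗ fails (x1 ∨ ¬x2)
  F T T T  ✗ fails (x1 ∨ ¬x2)
  T F F F  ✗ fails (¬x1 ∨ x4 ∨ x3)
  T F F T  ✗ fails (¬x4 ∨ x3)
  T F T F  ✓ satisfies all
  T F T T  ✗ fails (x2 ∨ ¬x1 ∨ ¬x4)
  T T F F  ✗ fails (¬x2 ∨ x3 ∨ ¬x1)
  T T F T  ✗ fails (¬x4 ∨ x3)
  T T T F  ✗ fails (¬x1 ∨ ¬x2 ∨ ¬x3)
  T T T T  ✗ fails (¬x1 ∨ ¬x2 ∨ ¬x3)
1 of the 16 rows is a model.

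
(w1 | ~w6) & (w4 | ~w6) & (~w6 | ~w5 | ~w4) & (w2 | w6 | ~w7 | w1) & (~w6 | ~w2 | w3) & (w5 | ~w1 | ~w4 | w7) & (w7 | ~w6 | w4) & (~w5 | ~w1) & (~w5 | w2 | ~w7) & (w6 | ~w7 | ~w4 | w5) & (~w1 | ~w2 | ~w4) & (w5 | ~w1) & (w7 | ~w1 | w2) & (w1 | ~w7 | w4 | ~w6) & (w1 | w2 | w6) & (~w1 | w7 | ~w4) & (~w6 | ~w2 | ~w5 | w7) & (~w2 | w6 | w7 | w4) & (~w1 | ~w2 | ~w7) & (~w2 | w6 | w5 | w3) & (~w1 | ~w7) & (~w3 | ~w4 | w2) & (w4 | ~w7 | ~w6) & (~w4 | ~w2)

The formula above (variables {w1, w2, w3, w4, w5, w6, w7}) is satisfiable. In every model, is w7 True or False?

Suppose w7 = 0.
Suppose w1 = 1.
(~w5) alone gives w5 = 0.
That conflicts with the unit clause (w5).
So w1 must be the other value — set w1 = 0.
(~w6) alone gives w6 = 0.
(w2) alone gives w2 = 1.
(w4) alone gives w4 = 1.
That conflicts with the unit clause (~w4).
Both values of w1 lead to a conflict.
So every satisfying assignment has w7 = True.

True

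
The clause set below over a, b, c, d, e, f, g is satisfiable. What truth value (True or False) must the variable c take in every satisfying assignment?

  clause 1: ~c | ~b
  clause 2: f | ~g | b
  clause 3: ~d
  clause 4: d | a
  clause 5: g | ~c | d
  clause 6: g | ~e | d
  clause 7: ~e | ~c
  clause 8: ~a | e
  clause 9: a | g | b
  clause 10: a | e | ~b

False

Suppose c = 1.
The clause (~b) is unit, so b = 0.
The clause (~d) is unit, so d = 0.
The clause (a) is unit, so a = 1.
The clause (g) is unit, so g = 1.
The clause (f) is unit, so f = 1.
The clause (~e) is unit, so e = 0.
That conflicts with the unit clause (e).
So every satisfying assignment has c = False.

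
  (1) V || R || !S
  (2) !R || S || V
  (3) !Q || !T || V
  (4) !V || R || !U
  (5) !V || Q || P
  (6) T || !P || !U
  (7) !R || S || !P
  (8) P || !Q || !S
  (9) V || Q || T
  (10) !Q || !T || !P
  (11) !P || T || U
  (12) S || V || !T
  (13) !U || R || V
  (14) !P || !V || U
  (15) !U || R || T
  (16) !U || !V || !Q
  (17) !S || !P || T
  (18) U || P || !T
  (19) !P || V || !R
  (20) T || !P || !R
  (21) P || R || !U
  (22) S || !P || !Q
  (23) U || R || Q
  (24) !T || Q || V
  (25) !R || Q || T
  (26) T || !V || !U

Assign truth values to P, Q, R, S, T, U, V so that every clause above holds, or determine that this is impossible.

Suppose V = false.
Suppose R = false.
The clause (!S) is unit, so S = false.
The clause (!T) is unit, so T = false.
The clause (Q) is unit, so Q = true.
The clause (!U) is unit, so U = false.
The clause (!P) is unit, so P = false.
This assignment satisfies each clause.

P: false, Q: true, R: false, S: false, T: false, U: false, V: false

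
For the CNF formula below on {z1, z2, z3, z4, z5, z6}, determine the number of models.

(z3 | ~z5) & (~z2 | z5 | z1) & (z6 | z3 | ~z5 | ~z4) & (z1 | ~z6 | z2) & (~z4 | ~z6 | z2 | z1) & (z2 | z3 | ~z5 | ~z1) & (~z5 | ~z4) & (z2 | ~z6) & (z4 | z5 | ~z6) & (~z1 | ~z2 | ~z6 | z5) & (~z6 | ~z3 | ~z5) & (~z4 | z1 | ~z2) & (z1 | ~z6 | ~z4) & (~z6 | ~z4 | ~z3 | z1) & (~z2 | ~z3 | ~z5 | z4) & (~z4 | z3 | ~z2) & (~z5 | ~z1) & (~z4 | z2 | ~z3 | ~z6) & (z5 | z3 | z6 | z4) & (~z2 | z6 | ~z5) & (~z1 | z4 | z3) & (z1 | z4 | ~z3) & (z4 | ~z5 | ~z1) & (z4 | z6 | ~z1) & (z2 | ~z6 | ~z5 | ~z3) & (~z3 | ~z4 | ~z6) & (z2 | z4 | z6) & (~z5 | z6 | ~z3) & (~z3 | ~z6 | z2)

There are 2^6 = 64 truth assignments over (z1, z2, z3, z4, z5, z6).
Split on z4. With z4 = 1, the clauses containing z4 are satisfied and ~z4 drops from the rest; 5 of the 2^5 = 32 assignments to the other variables satisfy what remains.
With z4 = 0, by the same count on the reduced clause set, 0 assignments work.
Total: 5 + 0 = 5.

5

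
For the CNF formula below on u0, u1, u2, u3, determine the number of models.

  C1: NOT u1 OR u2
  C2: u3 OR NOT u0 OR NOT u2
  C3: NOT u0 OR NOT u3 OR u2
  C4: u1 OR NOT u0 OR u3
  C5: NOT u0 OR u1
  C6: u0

There are 2^4 = 16 truth assignments over (u0, u1, u2, u3).
Check each against the 6 clauses (columns in the order u0, u1, u2, u3):
  F F F F  ✗ fails (u0)
  F F F T  ✗ fails (u0)
  F F T F  ✗ fails (u0)
  F F T T  ✗ fails (u0)
  F T F F  ✗ fails (NOT u1 OR u2)
  F T F T  ✗ fails (NOT u1 OR u2)
  F T T F  ✗ fails (u0)
  F T T T  ✗ fails (u0)
  T F F F  ✗ fails (u1 OR NOT u0 OR u3)
  T F F T  ✗ fails (NOT u0 OR NOT u3 OR u2)
  T F T F  ✗ fails (u3 OR NOT u0 OR NOT u2)
  T F T T  ✗ fails (NOT u0 OR u1)
  T T F F  ✗ fails (NOT u1 OR u2)
  T T F T  ✗ fails (NOT u1 OR u2)
  T T T F  ✗ fails (u3 OR NOT u0 OR NOT u2)
  T T T T  ✓ satisfies all
1 of the 16 rows is a model.

1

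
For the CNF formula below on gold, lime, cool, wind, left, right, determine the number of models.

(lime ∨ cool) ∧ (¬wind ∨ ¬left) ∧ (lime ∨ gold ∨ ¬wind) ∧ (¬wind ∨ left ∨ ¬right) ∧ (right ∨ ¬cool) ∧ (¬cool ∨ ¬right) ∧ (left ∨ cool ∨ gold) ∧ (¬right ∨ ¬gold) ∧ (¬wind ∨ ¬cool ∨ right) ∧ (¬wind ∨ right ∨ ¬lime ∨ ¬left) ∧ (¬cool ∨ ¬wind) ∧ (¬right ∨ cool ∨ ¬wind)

5

There are 2^6 = 64 truth assignments over (gold, lime, cool, wind, left, right).
Split on left. With left = True, the clauses containing left are satisfied and ¬left drops from the rest; 3 of the 2^5 = 32 assignments to the other variables satisfy what remains.
With left = False, by the same count on the reduced clause set, 2 assignments work.
(One model: gold=F, lime=T, cool=F, wind=F, left=T, right=F.)
Total: 3 + 2 = 5.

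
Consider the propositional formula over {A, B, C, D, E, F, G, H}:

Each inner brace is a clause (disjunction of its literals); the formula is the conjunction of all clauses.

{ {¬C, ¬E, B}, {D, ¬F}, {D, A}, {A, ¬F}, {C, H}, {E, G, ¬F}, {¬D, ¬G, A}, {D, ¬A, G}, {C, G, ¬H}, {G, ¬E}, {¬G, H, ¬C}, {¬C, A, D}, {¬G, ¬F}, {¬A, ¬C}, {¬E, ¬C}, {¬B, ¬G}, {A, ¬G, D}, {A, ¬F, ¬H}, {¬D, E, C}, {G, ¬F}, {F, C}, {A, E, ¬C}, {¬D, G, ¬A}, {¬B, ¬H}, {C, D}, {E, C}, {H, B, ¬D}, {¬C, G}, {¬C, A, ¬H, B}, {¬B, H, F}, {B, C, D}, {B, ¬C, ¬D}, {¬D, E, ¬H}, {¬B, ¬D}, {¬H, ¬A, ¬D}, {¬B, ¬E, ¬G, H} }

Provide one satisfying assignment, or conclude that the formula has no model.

Case D = True:
Unit clause (¬B) forces B = False.
Unit clause (H) forces H = True.
Unit clause (¬C) forces C = False.
Unit clause (G) forces G = True.
Unit clause (A) forces A = True.
That conflicts with the unit clause (¬A).
That branch fails; take D = False instead.
Unit clause (¬F) forces F = False.
Unit clause (A) forces A = True.
Unit clause (G) forces G = True.
Unit clause (¬C) forces C = False.
That conflicts with the unit clause (C).
Either choice for D ends in contradiction.

UNSATISFIABLE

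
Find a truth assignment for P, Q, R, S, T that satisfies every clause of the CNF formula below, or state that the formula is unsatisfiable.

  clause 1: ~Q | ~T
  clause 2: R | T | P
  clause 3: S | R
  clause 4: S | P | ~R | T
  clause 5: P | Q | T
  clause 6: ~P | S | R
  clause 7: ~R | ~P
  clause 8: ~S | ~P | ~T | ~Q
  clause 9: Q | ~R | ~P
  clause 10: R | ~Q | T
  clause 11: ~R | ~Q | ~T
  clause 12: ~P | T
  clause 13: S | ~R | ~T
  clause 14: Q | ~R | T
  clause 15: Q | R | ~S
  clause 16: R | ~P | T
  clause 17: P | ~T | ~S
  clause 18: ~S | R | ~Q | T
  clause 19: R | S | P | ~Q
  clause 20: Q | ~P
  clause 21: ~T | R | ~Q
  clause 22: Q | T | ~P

P ↦ 0, Q ↦ 1, R ↦ 1, S ↦ 1, T ↦ 0

Branch on Q: set Q = 1.
(~T) alone gives T = 0.
(R) alone gives R = 1.
(~P) alone gives P = 0.
(S) alone gives S = 1.
This assignment satisfies each clause.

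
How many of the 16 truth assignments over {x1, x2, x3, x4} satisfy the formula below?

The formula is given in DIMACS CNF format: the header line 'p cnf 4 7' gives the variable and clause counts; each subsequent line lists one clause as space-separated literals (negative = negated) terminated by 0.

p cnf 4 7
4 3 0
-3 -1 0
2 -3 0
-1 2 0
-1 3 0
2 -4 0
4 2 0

There are 2^4 = 16 truth assignments over (x1, x2, x3, x4).
Check each against the 7 clauses (columns in the order x1, x2, x3, x4):
  F F F F  ✗ fails (x4 ∨ x3)
  F F F T  ✗ fails (x2 ∨ ¬x4)
  F F T F  ✗ fails (x2 ∨ ¬x3)
  F F T T  ✗ fails (x2 ∨ ¬x3)
  F T F F  ✗ fails (x4 ∨ x3)
  F T F T  ✓ satisfies all
  F T T F  ✓ satisfies all
  F T T T  ✓ satisfies all
  T F F F  ✗ fails (x4 ∨ x3)
  T F F T  ✗ fails (¬x1 ∨ x2)
  T F T F  ✗ fails (¬x3 ∨ ¬x1)
  T F T T  ✗ fails (¬x3 ∨ ¬x1)
  T T F F  ✗ fails (x4 ∨ x3)
  T T F T  ✗ fails (¬x1 ∨ x3)
  T T T F  ✗ fails (¬x3 ∨ ¬x1)
  T T T T  ✗ fails (¬x3 ∨ ¬x1)
3 of the 16 rows are models.

3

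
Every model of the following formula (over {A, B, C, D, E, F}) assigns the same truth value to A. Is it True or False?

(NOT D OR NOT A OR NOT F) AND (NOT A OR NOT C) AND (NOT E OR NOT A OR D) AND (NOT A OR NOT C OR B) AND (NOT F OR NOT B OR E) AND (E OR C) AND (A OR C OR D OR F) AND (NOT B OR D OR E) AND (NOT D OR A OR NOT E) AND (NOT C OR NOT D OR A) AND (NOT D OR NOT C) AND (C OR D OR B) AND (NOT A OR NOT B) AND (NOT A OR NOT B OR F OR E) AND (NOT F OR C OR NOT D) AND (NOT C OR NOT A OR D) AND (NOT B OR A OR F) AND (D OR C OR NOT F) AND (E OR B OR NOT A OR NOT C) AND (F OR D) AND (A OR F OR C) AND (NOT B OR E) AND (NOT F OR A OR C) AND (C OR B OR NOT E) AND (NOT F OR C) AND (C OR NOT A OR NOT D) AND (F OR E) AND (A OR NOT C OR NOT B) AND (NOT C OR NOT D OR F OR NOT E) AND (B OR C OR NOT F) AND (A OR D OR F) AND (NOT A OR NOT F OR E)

Suppose A = true.
The clause (NOT C) is unit, so C = false.
The clause (E) is unit, so E = true.
The clause (D) is unit, so D = true.
That conflicts with the unit clause (NOT D).
So every satisfying assignment has A = False.

False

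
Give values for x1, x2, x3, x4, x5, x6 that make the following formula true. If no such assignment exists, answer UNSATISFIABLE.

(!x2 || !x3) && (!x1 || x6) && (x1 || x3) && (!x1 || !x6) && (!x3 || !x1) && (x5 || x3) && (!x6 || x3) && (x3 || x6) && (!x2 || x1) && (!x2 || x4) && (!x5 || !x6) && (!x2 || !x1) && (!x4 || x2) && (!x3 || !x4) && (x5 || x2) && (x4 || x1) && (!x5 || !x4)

Suppose x2 = false.
(!x4) alone gives x4 = false.
(x5) alone gives x5 = true.
(!x6) alone gives x6 = false.
(!x1) alone gives x1 = false.
But (x1) is also a unit clause — contradiction.
That branch fails; take x2 = true instead.
(!x3) alone gives x3 = false.
(x1) alone gives x1 = true.
But (!x1) is also a unit clause — contradiction.
Either choice for x2 ends in contradiction.

UNSATISFIABLE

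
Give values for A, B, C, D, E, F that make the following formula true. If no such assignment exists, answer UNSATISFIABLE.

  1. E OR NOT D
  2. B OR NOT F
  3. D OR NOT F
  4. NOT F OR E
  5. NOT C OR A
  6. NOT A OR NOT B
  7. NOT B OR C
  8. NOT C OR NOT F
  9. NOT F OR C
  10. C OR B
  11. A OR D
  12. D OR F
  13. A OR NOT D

Case E = true:
Case B = false:
From the singleton clause (NOT F), F = false.
From the singleton clause (C), C = true.
From the singleton clause (A), A = true.
From the singleton clause (D), D = true.
All clauses are satisfied.

A: true; B: false; C: true; D: true; E: true; F: false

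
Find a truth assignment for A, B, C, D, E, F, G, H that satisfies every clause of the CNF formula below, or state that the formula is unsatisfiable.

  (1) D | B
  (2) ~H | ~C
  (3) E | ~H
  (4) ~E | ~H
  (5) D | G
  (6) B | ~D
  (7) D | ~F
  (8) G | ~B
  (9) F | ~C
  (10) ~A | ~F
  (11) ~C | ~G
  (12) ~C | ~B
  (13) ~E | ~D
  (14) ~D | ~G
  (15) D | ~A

Branch on D: set D = 0.
Unit clause (B) forces B = 1.
Unit clause (G) forces G = 1.
Unit clause (~F) forces F = 0.
Unit clause (~C) forces C = 0.
Unit clause (~A) forces A = 0.
Branch on E: set E = 1.
Unit clause (~H) forces H = 0.
This assignment satisfies each clause.

A=0, B=1, C=0, D=0, E=1, F=0, G=1, H=0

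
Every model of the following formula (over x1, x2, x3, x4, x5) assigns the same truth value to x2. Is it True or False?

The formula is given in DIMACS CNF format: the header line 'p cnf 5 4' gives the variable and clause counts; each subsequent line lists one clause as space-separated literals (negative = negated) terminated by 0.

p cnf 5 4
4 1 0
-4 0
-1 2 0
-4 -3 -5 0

Suppose x2 = False.
The clause (¬x4) is unit, so x4 = False.
The clause (x1) is unit, so x1 = True.
Now (¬x1) is unsatisfied and unit — conflict.
So every satisfying assignment has x2 = True.

True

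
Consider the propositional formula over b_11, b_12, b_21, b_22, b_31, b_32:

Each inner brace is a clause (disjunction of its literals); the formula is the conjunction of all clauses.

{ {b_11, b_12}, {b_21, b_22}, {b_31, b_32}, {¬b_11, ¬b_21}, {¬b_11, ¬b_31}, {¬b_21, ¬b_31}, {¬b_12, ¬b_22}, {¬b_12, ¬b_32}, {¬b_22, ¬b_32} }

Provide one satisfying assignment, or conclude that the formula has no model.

Case b_11 = True:
(¬b_21) alone gives b_21 = False.
(b_22) alone gives b_22 = True.
(¬b_31) alone gives b_31 = False.
(b_32) alone gives b_32 = True.
Now (¬b_32) is unsatisfied and unit — conflict.
That branch fails; take b_11 = False instead.
(b_12) alone gives b_12 = True.
(¬b_22) alone gives b_22 = False.
(b_21) alone gives b_21 = True.
(¬b_31) alone gives b_31 = False.
(b_32) alone gives b_32 = True.
Now (¬b_32) is unsatisfied and unit — conflict.
Neither b_11 = True nor b_11 = False works.

UNSATISFIABLE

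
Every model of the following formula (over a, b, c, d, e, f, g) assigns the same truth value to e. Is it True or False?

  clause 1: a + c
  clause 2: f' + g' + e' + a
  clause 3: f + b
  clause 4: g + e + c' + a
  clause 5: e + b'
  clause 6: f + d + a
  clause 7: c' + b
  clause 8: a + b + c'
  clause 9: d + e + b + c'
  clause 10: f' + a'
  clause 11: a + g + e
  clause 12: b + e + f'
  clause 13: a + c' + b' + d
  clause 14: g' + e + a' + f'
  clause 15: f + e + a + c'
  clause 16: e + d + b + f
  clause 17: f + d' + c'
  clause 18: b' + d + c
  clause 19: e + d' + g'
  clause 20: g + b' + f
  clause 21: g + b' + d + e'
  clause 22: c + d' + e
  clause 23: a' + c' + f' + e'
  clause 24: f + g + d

True

Suppose e = 0.
From the singleton clause (b'), b = 0.
From the singleton clause (f), f = 1.
Now (f') is unsatisfied and unit — conflict.
So every satisfying assignment has e = True.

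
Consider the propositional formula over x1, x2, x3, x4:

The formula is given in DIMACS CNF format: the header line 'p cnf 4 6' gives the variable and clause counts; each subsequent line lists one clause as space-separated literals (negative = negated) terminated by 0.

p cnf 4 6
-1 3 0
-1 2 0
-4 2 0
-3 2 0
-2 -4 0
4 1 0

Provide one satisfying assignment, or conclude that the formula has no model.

Case x1 = True:
From the singleton clause (x3), x3 = True.
From the singleton clause (x2), x2 = True.
From the singleton clause (¬x4), x4 = False.
All clauses are satisfied.

x1: True,  x2: True,  x3: True,  x4: False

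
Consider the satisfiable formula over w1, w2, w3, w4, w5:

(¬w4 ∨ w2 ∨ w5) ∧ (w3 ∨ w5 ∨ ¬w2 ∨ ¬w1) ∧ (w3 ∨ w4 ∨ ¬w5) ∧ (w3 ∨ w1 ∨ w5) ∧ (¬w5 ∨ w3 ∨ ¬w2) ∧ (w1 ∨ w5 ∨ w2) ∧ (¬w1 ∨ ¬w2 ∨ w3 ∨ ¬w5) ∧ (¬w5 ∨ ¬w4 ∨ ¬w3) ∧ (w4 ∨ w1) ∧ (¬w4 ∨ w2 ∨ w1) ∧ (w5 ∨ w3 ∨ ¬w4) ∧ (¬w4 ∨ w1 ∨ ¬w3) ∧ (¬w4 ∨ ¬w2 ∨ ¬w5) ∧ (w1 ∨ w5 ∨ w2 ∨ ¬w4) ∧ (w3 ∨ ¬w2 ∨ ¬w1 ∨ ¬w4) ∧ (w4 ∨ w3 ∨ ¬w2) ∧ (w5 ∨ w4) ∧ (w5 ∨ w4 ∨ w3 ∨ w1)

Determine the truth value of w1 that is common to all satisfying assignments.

True

Suppose w1 = False.
From the singleton clause (w4), w4 = True.
From the singleton clause (w2), w2 = True.
From the singleton clause (¬w3), w3 = False.
From the singleton clause (w5), w5 = True.
That conflicts with the unit clause (¬w5).
So every satisfying assignment has w1 = True.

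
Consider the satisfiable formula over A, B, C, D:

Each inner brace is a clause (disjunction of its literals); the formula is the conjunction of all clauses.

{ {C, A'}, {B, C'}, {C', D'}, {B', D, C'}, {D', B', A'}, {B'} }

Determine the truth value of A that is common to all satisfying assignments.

False

Suppose A = 1.
From the singleton clause (C), C = 1.
From the singleton clause (B), B = 1.
Now (B') is unsatisfied and unit — conflict.
So every satisfying assignment has A = False.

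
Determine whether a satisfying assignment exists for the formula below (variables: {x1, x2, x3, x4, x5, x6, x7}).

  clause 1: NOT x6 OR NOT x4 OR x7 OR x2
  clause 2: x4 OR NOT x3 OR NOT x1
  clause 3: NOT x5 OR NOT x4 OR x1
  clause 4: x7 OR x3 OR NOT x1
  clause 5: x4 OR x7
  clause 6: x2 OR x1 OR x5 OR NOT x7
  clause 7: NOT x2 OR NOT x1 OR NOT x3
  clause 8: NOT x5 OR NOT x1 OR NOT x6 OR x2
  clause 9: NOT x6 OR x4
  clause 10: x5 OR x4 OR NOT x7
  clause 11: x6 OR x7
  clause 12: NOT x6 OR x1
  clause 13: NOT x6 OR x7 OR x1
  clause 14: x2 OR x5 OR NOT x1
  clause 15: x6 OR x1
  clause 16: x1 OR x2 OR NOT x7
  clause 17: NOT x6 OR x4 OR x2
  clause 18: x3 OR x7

Satisfiable

Suppose x4 = true.
Suppose x5 = false.
Suppose x6 = true.
Unit clause (x1) forces x1 = true.
Unit clause (x2) forces x2 = true.
Unit clause (NOT x3) forces x3 = false.
Unit clause (x7) forces x7 = true.
Every clause now holds.
A satisfying assignment: x1=true,  x2=true,  x3=false,  x4=true,  x5=false,  x6=true,  x7=true.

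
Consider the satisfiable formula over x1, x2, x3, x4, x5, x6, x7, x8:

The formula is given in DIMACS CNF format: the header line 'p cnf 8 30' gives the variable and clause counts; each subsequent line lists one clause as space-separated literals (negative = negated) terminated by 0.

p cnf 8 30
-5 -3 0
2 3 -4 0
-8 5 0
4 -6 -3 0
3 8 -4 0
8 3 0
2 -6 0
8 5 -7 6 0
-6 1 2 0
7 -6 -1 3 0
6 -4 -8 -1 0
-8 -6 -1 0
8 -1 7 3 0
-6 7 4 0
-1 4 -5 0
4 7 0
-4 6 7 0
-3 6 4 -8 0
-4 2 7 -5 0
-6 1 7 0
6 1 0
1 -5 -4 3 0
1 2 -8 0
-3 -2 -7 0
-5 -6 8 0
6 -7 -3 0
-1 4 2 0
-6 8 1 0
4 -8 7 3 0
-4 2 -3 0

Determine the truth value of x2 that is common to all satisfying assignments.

True

Suppose x2 = False.
From the singleton clause (¬x6), x6 = False.
From the singleton clause (x1), x1 = True.
From the singleton clause (x4), x4 = True.
From the singleton clause (x3), x3 = True.
But (¬x3) is also a unit clause — contradiction.
So every satisfying assignment has x2 = True.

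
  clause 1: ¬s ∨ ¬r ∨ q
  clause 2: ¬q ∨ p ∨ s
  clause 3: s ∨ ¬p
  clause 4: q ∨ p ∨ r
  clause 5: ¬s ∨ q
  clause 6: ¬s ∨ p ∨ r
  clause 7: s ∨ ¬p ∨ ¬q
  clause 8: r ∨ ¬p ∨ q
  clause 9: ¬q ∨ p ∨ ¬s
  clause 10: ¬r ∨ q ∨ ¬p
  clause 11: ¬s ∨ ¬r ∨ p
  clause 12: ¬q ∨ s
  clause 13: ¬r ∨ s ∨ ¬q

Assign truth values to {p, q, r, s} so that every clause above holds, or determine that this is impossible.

Case s = False:
Unit clause (¬p) forces p = False.
Unit clause (¬q) forces q = False.
Unit clause (r) forces r = True.
This assignment satisfies each clause.

p ↦ False,  q ↦ False,  r ↦ True,  s ↦ False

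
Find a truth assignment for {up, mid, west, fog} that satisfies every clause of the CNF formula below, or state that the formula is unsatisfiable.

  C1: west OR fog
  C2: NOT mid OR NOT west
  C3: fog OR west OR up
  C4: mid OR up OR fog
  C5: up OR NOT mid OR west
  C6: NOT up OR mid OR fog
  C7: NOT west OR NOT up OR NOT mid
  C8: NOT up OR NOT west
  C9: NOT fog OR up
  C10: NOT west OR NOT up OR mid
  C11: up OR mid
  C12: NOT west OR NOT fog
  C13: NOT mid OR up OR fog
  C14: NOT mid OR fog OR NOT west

up ↦ true; mid ↦ false; west ↦ false; fog ↦ true

Try west = false.
The clause (fog) is unit, so fog = true.
The clause (up) is unit, so up = true.
No clause remains; mid is free.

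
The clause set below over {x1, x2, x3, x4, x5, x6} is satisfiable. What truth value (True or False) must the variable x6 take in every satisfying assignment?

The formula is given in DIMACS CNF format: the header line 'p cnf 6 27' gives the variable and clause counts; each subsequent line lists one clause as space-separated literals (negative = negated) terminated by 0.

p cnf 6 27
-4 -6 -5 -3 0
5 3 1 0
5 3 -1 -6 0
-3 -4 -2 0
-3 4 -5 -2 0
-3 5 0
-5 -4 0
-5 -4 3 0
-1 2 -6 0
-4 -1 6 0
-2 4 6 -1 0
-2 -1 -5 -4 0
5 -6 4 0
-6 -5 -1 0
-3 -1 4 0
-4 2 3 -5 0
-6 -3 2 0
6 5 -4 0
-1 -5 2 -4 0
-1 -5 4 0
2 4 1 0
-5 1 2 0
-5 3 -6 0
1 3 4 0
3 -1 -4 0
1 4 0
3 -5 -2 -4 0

False

Suppose x6 = True.
Branch on x3: set x3 = False.
(¬x5) alone gives x5 = False.
(x1) alone gives x1 = True.
Now (¬x1) is unsatisfied and unit — conflict.
So x3 must be the other value — set x3 = True.
(x5) alone gives x5 = True.
(¬x4) alone gives x4 = False.
(¬x2) alone gives x2 = False.
Now (x2) is unsatisfied and unit — conflict.
Neither x3 = True nor x3 = False works.
So every satisfying assignment has x6 = False.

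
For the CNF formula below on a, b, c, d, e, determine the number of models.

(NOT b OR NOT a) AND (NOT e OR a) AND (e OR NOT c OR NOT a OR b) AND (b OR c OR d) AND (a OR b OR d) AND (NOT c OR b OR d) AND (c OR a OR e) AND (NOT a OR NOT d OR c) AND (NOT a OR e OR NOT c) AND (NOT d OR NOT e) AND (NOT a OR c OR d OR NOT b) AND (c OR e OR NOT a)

There are 2^5 = 32 truth assignments over (a, b, c, d, e).
Split on b. With b = true, the clauses containing b are satisfied and NOT b drops from the rest; 2 of the 2^4 = 16 assignments to the other variables satisfy what remains.
With b = false, by the same count on the reduced clause set, 1 assignment works.
(One model: a=F, b=F, c=T, d=T, e=F.)
Total: 2 + 1 = 3.

3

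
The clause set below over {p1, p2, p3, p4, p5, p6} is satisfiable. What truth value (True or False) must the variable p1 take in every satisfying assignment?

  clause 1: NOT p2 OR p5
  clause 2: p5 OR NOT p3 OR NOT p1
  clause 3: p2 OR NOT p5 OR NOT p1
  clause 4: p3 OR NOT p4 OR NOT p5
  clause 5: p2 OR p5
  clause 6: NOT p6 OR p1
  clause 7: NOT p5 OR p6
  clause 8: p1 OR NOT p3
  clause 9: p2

True

Suppose p1 = false.
The clause (NOT p6) is unit, so p6 = false.
The clause (NOT p5) is unit, so p5 = false.
The clause (NOT p2) is unit, so p2 = false.
That conflicts with the unit clause (p2).
So every satisfying assignment has p1 = True.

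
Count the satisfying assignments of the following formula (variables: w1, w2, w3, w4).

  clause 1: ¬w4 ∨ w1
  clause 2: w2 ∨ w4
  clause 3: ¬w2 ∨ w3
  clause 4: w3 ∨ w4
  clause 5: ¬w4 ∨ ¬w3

There are 2^4 = 16 truth assignments over (w1, w2, w3, w4).
Check each against the 5 clauses (columns in the order w1, w2, w3, w4):
  F F F F  ✗ fails (w2 ∨ w4)
  F F F T  ✗ fails (¬w4 ∨ w1)
  F F T F  ✗ fails (w2 ∨ w4)
  F F T T  ✗ fails (¬w4 ∨ w1)
  F T F F  ✗ fails (¬w2 ∨ w3)
  F T F T  ✗ fails (¬w4 ∨ w1)
  F T T F  ✓ satisfies all
  F T T T  ✗ fails (¬w4 ∨ w1)
  T F F F  ✗ fails (w2 ∨ w4)
  T F F T  ✓ satisfies all
  T F T F  ✗ fails (w2 ∨ w4)
  T F T T  ✗ fails (¬w4 ∨ ¬w3)
  T T F F  ✗ fails (¬w2 ∨ w3)
  T T F T  ✗ fails (¬w2 ∨ w3)
  T T T F  ✓ satisfies all
  T T T T  ✗ fails (¬w4 ∨ ¬w3)
3 of the 16 rows are models.

3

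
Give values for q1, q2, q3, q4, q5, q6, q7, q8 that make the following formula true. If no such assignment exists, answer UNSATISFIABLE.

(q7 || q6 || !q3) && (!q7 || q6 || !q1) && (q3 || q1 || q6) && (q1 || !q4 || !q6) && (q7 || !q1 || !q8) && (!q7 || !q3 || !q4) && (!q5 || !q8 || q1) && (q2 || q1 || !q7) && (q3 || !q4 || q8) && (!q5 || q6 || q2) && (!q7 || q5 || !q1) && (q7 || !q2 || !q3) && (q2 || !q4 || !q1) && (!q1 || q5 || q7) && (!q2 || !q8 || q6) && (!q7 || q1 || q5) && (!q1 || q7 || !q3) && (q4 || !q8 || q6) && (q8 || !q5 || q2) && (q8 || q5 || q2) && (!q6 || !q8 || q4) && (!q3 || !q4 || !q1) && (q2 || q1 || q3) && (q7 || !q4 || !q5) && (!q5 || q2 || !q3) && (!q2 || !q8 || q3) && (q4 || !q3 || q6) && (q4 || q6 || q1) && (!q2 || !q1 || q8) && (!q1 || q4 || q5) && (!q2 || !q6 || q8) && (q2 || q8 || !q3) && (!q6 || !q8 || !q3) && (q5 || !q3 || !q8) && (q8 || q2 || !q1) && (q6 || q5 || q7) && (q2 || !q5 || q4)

Case q7 = true:
Case q6 = true:
Case q1 = true:
From the singleton clause (q5), q5 = true.
Case q3 = false:
Case q4 = false:
From the singleton clause (!q8), q8 = false.
From the singleton clause (q2), q2 = true.
But (!q2) is also a unit clause — contradiction.
Backtrack on q4: now try q4 = true.
From the singleton clause (q8), q8 = true.
From the singleton clause (q2), q2 = true.
But (!q2) is also a unit clause — contradiction.
Either choice for q4 ends in contradiction.
Backtrack on q3: now try q3 = true.
From the singleton clause (!q4), q4 = false.
From the singleton clause (!q8), q8 = false.
From the singleton clause (q2), q2 = true.
But (!q2) is also a unit clause — contradiction.
Either choice for q3 ends in contradiction.
Backtrack on q1: now try q1 = false.
From the singleton clause (!q4), q4 = false.
From the singleton clause (q2), q2 = true.
From the singleton clause (q5), q5 = true.
From the singleton clause (!q8), q8 = false.
But (q8) is also a unit clause — contradiction.
Either choice for q1 ends in contradiction.
Backtrack on q6: now try q6 = false.
From the singleton clause (!q1), q1 = false.
From the singleton clause (q3), q3 = true.
From the singleton clause (!q4), q4 = false.
But (q4) is also a unit clause — contradiction.
Either choice for q6 ends in contradiction.
Backtrack on q7: now try q7 = false.
Case q6 = true:
Case q1 = true:
From the singleton clause (!q8), q8 = false.
From the singleton clause (q5), q5 = true.
From the singleton clause (!q3), q3 = false.
From the singleton clause (!q4), q4 = false.
From the singleton clause (q2), q2 = true.
But (!q2) is also a unit clause — contradiction.
Backtrack on q1: now try q1 = false.
From the singleton clause (!q4), q4 = false.
From the singleton clause (!q8), q8 = false.
From the singleton clause (!q2), q2 = false.
From the singleton clause (!q5), q5 = false.
But (q5) is also a unit clause — contradiction.
Either choice for q1 ends in contradiction.
Backtrack on q6: now try q6 = false.
From the singleton clause (!q3), q3 = false.
From the singleton clause (q1), q1 = true.
From the singleton clause (!q8), q8 = false.
From the singleton clause (!q4), q4 = false.
From the singleton clause (q5), q5 = true.
From the singleton clause (q2), q2 = true.
But (!q2) is also a unit clause — contradiction.
Either choice for q6 ends in contradiction.
Either choice for q7 ends in contradiction.

UNSATISFIABLE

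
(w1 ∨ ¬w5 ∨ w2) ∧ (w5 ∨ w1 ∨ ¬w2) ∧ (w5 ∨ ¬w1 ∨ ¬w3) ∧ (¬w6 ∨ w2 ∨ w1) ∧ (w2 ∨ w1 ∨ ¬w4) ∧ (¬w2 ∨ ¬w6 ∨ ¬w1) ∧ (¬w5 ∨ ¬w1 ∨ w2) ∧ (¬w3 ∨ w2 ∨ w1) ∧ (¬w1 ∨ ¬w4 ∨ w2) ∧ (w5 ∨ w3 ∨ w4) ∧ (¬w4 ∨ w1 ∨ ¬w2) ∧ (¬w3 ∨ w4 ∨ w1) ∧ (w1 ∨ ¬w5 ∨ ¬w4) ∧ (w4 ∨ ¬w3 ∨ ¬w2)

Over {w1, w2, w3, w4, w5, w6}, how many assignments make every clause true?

There are 2^6 = 64 truth assignments over (w1, w2, w3, w4, w5, w6).
Split on w3. With w3 = True, the clauses containing w3 are satisfied and ¬w3 drops from the rest; 1 of the 2^5 = 32 assignments to the other variables satisfy what remains.
With w3 = False, by the same count on the reduced clause set, 5 assignments work.
(One model: w1=F, w2=T, w3=F, w4=F, w5=T, w6=F.)
Total: 1 + 5 = 6.

6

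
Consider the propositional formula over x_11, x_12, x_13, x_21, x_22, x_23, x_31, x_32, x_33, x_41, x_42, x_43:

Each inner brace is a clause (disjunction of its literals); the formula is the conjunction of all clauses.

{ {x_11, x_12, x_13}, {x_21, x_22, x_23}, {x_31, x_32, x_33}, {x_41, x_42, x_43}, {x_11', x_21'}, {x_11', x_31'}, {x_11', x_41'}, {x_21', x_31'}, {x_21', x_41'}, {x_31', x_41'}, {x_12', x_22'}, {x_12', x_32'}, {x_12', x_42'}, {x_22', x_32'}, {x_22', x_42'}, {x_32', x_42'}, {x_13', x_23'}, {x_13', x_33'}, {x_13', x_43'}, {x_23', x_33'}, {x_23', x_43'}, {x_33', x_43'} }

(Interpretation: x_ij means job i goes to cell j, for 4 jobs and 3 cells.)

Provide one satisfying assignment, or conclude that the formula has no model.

Suppose x_11 = 0.
Suppose x_12 = 1.
Unit clause (x_22') forces x_22 = 0.
Unit clause (x_32') forces x_32 = 0.
Unit clause (x_42') forces x_42 = 0.
Suppose x_21 = 1.
Unit clause (x_31') forces x_31 = 0.
Unit clause (x_33) forces x_33 = 1.
Unit clause (x_41') forces x_41 = 0.
Unit clause (x_43) forces x_43 = 1.
Now (x_43') is unsatisfied and unit — conflict.
So x_21 must be the other value — set x_21 = 0.
Unit clause (x_23) forces x_23 = 1.
Unit clause (x_13') forces x_13 = 0.
Unit clause (x_33') forces x_33 = 0.
Unit clause (x_31) forces x_31 = 1.
Unit clause (x_41') forces x_41 = 0.
Unit clause (x_43) forces x_43 = 1.
Now (x_43') is unsatisfied and unit — conflict.
Both values of x_21 lead to a conflict.
So x_12 must be the other value — set x_12 = 0.
Unit clause (x_13) forces x_13 = 1.
Unit clause (x_23') forces x_23 = 0.
Unit clause (x_33') forces x_33 = 0.
Unit clause (x_43') forces x_43 = 0.
Suppose x_21 = 1.
Unit clause (x_31') forces x_31 = 0.
Unit clause (x_32) forces x_32 = 1.
Unit clause (x_41') forces x_41 = 0.
Unit clause (x_42) forces x_42 = 1.
Now (x_42') is unsatisfied and unit — conflict.
So x_21 must be the other value — set x_21 = 0.
Unit clause (x_22) forces x_22 = 1.
Unit clause (x_32') forces x_32 = 0.
Unit clause (x_31) forces x_31 = 1.
Unit clause (x_41') forces x_41 = 0.
Unit clause (x_42) forces x_42 = 1.
Now (x_42') is unsatisfied and unit — conflict.
Both values of x_21 lead to a conflict.
Both values of x_12 lead to a conflict.
So x_11 must be the other value — set x_11 = 1.
Unit clause (x_21') forces x_21 = 0.
Unit clause (x_31') forces x_31 = 0.
Unit clause (x_41') forces x_41 = 0.
Suppose x_22 = 1.
Unit clause (x_12') forces x_12 = 0.
Unit clause (x_32') forces x_32 = 0.
Unit clause (x_33) forces x_33 = 1.
Unit clause (x_42') forces x_42 = 0.
Unit clause (x_43) forces x_43 = 1.
Now (x_43') is unsatisfied and unit — conflict.
So x_22 must be the other value — set x_22 = 0.
Unit clause (x_23) forces x_23 = 1.
Unit clause (x_13') forces x_13 = 0.
Unit clause (x_33') forces x_33 = 0.
Unit clause (x_32) forces x_32 = 1.
Unit clause (x_12') forces x_12 = 0.
Unit clause (x_42') forces x_42 = 0.
Unit clause (x_43) forces x_43 = 1.
Now (x_43') is unsatisfied and unit — conflict.
Both values of x_22 lead to a conflict.
Both values of x_11 lead to a conflict.

UNSATISFIABLE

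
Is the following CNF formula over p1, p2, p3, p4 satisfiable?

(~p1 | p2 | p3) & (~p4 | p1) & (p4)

Unit clause (p4) forces p4 = 1.
Unit clause (p1) forces p1 = 1.
Branch on p2: set p2 = 1.
Every clause is now satisfied; p3 is unconstrained.
A satisfying assignment: p1 ↦ 1,  p2 ↦ 1,  p3 ↦ 1,  p4 ↦ 1.

Satisfiable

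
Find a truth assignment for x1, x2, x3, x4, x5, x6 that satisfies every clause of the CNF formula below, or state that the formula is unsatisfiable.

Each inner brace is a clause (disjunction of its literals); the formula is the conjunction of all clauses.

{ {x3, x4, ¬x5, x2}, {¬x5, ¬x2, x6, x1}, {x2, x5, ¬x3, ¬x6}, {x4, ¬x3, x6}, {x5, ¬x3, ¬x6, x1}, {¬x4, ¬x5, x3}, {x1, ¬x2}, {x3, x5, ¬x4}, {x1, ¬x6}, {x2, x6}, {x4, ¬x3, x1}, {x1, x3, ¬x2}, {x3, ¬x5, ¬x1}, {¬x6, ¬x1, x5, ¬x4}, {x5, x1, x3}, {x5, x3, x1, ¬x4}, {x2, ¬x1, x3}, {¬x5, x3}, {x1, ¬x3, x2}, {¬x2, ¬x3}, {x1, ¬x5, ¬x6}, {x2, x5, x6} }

Suppose x1 = True.
Suppose x2 = False.
Unit clause (x6) forces x6 = True.
Unit clause (x3) forces x3 = True.
Unit clause (x5) forces x5 = True.
No clause remains; x4 is free.

x1 ↦ True, x2 ↦ False, x3 ↦ True, x4 ↦ False, x5 ↦ True, x6 ↦ True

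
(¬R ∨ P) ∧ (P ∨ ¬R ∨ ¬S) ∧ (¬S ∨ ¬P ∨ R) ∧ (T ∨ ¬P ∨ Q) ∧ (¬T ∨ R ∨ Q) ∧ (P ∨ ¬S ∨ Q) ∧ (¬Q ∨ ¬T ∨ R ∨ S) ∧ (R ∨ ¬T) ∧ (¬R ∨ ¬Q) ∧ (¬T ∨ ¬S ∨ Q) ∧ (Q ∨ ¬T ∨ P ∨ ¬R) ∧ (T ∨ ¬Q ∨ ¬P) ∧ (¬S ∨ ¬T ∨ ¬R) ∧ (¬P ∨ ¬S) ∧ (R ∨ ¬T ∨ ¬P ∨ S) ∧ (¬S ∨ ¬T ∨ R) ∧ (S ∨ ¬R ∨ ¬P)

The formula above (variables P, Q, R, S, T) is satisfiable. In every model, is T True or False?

False

Suppose T = True.
The clause (R) is unit, so R = True.
The clause (P) is unit, so P = True.
The clause (¬Q) is unit, so Q = False.
The clause (¬S) is unit, so S = False.
But (S) is also a unit clause — contradiction.
So every satisfying assignment has T = False.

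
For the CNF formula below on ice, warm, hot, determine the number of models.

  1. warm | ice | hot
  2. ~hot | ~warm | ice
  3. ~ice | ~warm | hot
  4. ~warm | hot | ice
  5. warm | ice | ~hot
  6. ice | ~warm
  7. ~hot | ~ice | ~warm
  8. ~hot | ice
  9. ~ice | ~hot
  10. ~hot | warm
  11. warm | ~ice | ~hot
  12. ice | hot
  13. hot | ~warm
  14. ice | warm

There are 2^3 = 8 truth assignments over (ice, warm, hot).
Check each against the 14 clauses (columns in the order ice, warm, hot):
  F F F  ✗ fails (warm | ice | hot)
  F F T  ✗ fails (warm | ice | ~hot)
  F T F  ✗ fails (~warm | hot | ice)
  F T T  ✗ fails (~hot | ~warm | ice)
  T F F  ✓ satisfies all
  T F T  ✗ fails (~ice | ~hot)
  T T F  ✗ fails (~ice | ~warm | hot)
  T T T  ✗ fails (~hot | ~ice | ~warm)
1 of the 8 rows is a model.

1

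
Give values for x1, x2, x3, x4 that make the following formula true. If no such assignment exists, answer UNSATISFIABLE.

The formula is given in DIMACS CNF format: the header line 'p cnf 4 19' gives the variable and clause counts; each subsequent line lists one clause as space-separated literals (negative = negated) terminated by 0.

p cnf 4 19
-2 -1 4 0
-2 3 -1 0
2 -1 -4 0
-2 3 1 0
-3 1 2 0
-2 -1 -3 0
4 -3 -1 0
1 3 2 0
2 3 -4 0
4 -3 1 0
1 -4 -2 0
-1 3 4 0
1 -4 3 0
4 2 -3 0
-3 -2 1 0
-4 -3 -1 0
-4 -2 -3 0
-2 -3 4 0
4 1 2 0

UNSATISFIABLE

Branch on x2: set x2 = False.
Branch on x1: set x1 = False.
From the singleton clause (¬x3), x3 = False.
That conflicts with the unit clause (x3).
That branch fails; take x1 = True instead.
From the singleton clause (¬x4), x4 = False.
From the singleton clause (¬x3), x3 = False.
That conflicts with the unit clause (x3).
Either choice for x1 ends in contradiction.
That branch fails; take x2 = True instead.
Branch on x1: set x1 = False.
From the singleton clause (x3), x3 = True.
That conflicts with the unit clause (¬x3).
That branch fails; take x1 = True instead.
From the singleton clause (x4), x4 = True.
From the singleton clause (x3), x3 = True.
That conflicts with the unit clause (¬x3).
Either choice for x1 ends in contradiction.
Either choice for x2 ends in contradiction.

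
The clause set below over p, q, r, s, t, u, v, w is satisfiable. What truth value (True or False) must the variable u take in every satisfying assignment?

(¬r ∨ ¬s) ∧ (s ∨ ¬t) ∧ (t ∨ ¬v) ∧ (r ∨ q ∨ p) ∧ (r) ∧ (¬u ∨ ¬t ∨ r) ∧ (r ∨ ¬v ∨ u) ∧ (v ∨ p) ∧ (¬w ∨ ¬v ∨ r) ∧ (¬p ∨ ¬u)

Suppose u = True.
The clause (r) is unit, so r = True.
The clause (¬s) is unit, so s = False.
The clause (¬t) is unit, so t = False.
The clause (¬v) is unit, so v = False.
The clause (p) is unit, so p = True.
Now (¬p) is unsatisfied and unit — conflict.
So every satisfying assignment has u = False.

False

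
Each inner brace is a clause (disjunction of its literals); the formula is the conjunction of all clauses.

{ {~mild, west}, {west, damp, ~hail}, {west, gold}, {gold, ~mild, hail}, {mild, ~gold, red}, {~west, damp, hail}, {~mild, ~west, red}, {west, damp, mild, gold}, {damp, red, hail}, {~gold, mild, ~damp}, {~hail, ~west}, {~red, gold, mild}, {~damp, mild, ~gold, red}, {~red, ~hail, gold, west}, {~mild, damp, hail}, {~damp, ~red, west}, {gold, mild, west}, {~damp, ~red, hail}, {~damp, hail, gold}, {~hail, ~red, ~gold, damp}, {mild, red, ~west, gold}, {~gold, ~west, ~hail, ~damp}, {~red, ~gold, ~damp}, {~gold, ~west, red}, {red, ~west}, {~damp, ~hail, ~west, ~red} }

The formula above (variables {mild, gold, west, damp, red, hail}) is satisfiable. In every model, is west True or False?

False

Suppose west = 1.
From the singleton clause (~hail), hail = 0.
From the singleton clause (damp), damp = 1.
From the singleton clause (~red), red = 0.
But (red) is also a unit clause — contradiction.
So every satisfying assignment has west = False.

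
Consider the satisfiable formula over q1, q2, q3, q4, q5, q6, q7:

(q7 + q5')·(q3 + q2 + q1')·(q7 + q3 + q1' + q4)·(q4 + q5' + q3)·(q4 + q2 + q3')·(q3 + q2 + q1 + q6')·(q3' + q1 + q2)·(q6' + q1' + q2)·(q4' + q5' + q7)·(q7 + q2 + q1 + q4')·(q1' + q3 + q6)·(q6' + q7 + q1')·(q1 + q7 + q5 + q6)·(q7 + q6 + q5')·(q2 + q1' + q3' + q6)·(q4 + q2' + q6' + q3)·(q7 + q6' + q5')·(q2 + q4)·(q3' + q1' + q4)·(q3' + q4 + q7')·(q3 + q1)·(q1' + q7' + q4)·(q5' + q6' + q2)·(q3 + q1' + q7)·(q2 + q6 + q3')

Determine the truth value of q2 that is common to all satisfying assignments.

Suppose q2 = 0.
The clause (q4) is unit, so q4 = 1.
Try q7 = 1.
Try q3 = 1.
The clause (q1) is unit, so q1 = 1.
The clause (q6') is unit, so q6 = 0.
That conflicts with the unit clause (q6).
So q3 must be the other value — set q3 = 0.
The clause (q1') is unit, so q1 = 0.
That conflicts with the unit clause (q1).
Either choice for q3 ends in contradiction.
So q7 must be the other value — set q7 = 0.
The clause (q5') is unit, so q5 = 0.
The clause (q1) is unit, so q1 = 1.
The clause (q3) is unit, so q3 = 1.
The clause (q6') is unit, so q6 = 0.
That conflicts with the unit clause (q6).
Either choice for q7 ends in contradiction.
So every satisfying assignment has q2 = True.

True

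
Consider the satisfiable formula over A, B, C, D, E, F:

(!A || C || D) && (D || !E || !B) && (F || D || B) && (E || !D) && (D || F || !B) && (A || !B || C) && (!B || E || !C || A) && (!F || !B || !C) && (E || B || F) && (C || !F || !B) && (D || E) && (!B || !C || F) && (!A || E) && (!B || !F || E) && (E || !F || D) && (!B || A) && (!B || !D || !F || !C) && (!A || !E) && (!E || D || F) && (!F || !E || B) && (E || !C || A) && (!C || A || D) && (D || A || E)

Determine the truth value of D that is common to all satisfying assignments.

Suppose D = false.
Unit clause (E) forces E = true.
Unit clause (!B) forces B = false.
Unit clause (F) forces F = true.
Now (!F) is unsatisfied and unit — conflict.
So every satisfying assignment has D = True.

True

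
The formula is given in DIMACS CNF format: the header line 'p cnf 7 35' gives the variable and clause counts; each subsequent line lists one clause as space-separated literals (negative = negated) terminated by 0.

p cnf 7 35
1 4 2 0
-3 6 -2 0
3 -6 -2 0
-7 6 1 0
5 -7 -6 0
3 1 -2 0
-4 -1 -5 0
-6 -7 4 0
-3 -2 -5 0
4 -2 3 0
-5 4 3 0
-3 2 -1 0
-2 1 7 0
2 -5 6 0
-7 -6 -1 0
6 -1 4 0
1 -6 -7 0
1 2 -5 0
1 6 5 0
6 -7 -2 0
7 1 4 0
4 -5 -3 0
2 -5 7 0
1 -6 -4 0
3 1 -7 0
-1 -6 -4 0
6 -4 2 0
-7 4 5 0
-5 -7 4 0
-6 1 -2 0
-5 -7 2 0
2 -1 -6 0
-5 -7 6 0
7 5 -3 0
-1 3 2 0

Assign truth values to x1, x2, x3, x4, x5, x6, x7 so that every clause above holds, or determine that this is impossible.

Case x1 = True:
Case x4 = True:
(¬x5) alone gives x5 = False.
(¬x6) alone gives x6 = False.
(x2) alone gives x2 = True.
(¬x3) alone gives x3 = False.
(¬x7) alone gives x7 = False.
All clauses are satisfied.

x1: True,  x2: True,  x3: False,  x4: True,  x5: False,  x6: False,  x7: False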